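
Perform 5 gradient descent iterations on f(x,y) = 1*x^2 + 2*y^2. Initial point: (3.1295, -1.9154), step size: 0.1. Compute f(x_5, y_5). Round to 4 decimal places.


Gradient descent on f(x,y) = 1*x^2 + 2*y^2.
Starting point: (3.1295, -1.9154), alpha = 0.1
Step 1: grad_x = 2*1*3.1295 = 6.259, grad_y = 2*2*-1.9154 = -7.6616
  x_1 = 3.1295 - 0.1*6.259 = 2.5036
  y_1 = -1.9154 - 0.1*-7.6616 = -1.1492
Step 2: grad_x = 2*1*2.5036 = 5.0072, grad_y = 2*2*-1.1492 = -4.597
  x_2 = 2.5036 - 0.1*5.0072 = 2.0029
  y_2 = -1.1492 - 0.1*-4.597 = -0.6895
Step 3: grad_x = 2*1*2.0029 = 4.0058, grad_y = 2*2*-0.6895 = -2.7582
  x_3 = 2.0029 - 0.1*4.0058 = 1.6023
  y_3 = -0.6895 - 0.1*-2.7582 = -0.4137
Step 4: grad_x = 2*1*1.6023 = 3.2046, grad_y = 2*2*-0.4137 = -1.6549
  x_4 = 1.6023 - 0.1*3.2046 = 1.2818
  y_4 = -0.4137 - 0.1*-1.6549 = -0.2482
Step 5: grad_x = 2*1*1.2818 = 2.5637, grad_y = 2*2*-0.2482 = -0.9929
  x_5 = 1.2818 - 0.1*2.5637 = 1.0255
  y_5 = -0.2482 - 0.1*-0.9929 = -0.1489
f(1.0255, -0.1489) = 1*1.0255^2 + 2*(-0.1489)^2 = 1.096


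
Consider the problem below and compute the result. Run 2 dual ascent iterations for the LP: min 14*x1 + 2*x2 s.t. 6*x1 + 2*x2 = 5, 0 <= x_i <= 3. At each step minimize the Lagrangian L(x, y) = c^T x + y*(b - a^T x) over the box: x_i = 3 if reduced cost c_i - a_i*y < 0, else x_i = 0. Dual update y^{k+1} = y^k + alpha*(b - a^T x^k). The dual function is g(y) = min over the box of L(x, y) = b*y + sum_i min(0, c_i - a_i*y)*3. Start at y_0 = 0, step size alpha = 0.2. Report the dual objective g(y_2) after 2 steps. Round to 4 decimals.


Dual ascent for LP: min 14*x1 + 2*x2, 6*x1 + 2*x2 = 5, 0 <= x_i <= 3
Step 1: y^k = 0.0, reduced costs: (14.0, 2.0)
  x^k = (0.0, 0.0), subgradient = b - a^T x = 5.0
  y^{k+1} = 0.0 + 0.2*5.0 = 1.0
Step 2: y^k = 1.0, reduced costs: (8.0, 0.0)
  x^k = (0.0, 0.0), subgradient = b - a^T x = 5.0
  y^{k+1} = 1.0 + 0.2*5.0 = 2.0
Dual objective at y_2 = 2.0: reduced costs (2.0, -2.0), box minimizer x = (0.0, 3.0)
g(y_2) = b*y + (c1 - a1*y)*x1 + (c2 - a2*y)*x2 = 5*2.0 + 2.0*0.0 + (-2.0)*3.0 = 10.0 + 0.0 - 6.0 = 4.0


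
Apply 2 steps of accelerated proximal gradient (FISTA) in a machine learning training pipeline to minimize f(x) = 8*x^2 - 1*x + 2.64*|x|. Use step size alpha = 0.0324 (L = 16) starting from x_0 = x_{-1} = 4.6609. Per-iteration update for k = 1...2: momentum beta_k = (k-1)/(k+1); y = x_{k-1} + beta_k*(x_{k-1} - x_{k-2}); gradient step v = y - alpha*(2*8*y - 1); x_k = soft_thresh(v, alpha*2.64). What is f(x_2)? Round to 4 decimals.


FISTA on f(x) = 8*x^2 - 1*x + 2.64*|x|
L = 16, alpha = 0.0324
Iteration 1: beta = 0.0, y = 4.6609 + 0.0*(4.6609 - 4.6609) = 4.6609
  grad(y) = 73.5744, v = y - alpha*grad = 2.2771
  prox(v) = soft_thresh(2.2771, 0.0855) = 2.1916
Iteration 2: beta = 0.3333, y = 2.1916 + 0.3333*(2.1916 - 4.6609) = 1.3684
  grad(y) = 20.895, v = y - alpha*grad = 0.6914
  prox(v) = soft_thresh(0.6914, 0.0855) = 0.6059
f(x_2) = 8*0.6059^2 - 1*0.6059 + 2.64*|0.6059| = 3.9306


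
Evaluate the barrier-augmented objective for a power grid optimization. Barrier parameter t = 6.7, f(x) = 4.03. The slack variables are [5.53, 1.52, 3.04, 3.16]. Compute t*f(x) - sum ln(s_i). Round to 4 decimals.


Step 1: Compute log-barrier.
ln values: [1.7102, 0.4187, 1.1119, 1.1506]
phi = -(1.7102 + 0.4187 + 1.1119 + 1.1506) = -4.3913
Step 2: Compute augmented objective.
t*f(x) = 6.7*4.03 = 27.001
Total = 27.001 - 4.3913 = 22.6097


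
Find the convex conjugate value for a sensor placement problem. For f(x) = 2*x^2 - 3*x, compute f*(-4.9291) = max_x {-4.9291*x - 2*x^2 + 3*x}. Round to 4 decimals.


f*(y) = sup_x {y*x - a*x^2 - b*x} = sup_x {(y-b)*x - a*x^2}
FOC: (y - b) - 2a*x = 0 => x* = (y - b)/(2a)
x* = (-4.9291 + 3)/(2*2) = -0.4823
f*(-4.9291) = (y-b)^2/(4a) = (-4.9291 + 3)^2/(4*2)
= 3.7214/8 = 0.4652


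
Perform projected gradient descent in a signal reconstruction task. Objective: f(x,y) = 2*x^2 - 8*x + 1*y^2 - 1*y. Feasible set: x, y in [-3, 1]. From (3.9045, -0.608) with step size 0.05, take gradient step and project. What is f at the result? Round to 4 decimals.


Step 1: Compute gradient at (3.9045, -0.608).
grad_x = 2*2*3.9045 - 8 = 7.618
grad_y = 2*1*-0.608 - 1 = -2.216
Step 2: Gradient step.
x_raw = 3.9045 - 0.05*7.618 = 3.5236
y_raw = -0.608 - 0.05*-2.216 = -0.4972
Step 3: Project onto [-3, 1].
x_proj = clip(3.5236) = 1.0
y_proj = clip(-0.4972) = -0.4972
Step 4: Evaluate f.
f(1.0, -0.4972) = -5.2556


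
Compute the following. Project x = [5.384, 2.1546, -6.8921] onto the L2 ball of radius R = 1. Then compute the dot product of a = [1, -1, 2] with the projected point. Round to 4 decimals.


Step 1: Compute ||x|| (intermediates to 6 decimals).
||x|| = sqrt(5.384^2 + 2.1546^2 + (-6.8921)^2) = 9.007264
Step 2: Project.
Since ||x|| > R, scale = R/||x|| = 1/9.007264 = 0.111022, proj(x) = scale * x
proj(x) = [0.597742, 0.239208, -0.765175]
Step 3: Dot product.
a^T * proj(x) = 1*0.597742 - 1*0.239208 + 2*(-0.765175) = -1.1718


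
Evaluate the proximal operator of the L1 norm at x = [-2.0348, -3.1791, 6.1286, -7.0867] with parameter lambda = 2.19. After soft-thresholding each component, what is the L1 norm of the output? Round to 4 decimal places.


Soft-thresholding with lambda = 2.19:
prox(-2.0348) = sign(-2.0348)*max(|-2.0348| - 2.19, 0) = 0.0
prox(-3.1791) = sign(-3.1791)*max(|-3.1791| - 2.19, 0) = -0.9891
prox(6.1286) = sign(6.1286)*max(|6.1286| - 2.19, 0) = 3.9386
prox(-7.0867) = sign(-7.0867)*max(|-7.0867| - 2.19, 0) = -4.8967
prox(x) = [0.0, -0.9891, 3.9386, -4.8967]
||prox(x)||_1 = 0.0 + 0.9891 + 3.9386 + 4.8967 = 9.8244


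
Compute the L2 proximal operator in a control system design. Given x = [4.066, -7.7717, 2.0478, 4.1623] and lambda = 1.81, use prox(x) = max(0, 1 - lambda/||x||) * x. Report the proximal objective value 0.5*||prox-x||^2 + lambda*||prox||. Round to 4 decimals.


Step 1: Compute ||x||.
||x|| = 9.9222
Step 2: Compute scaling factor.
scale = max(0, 1 - 1.81/9.9222) = 0.8176
Step 3: prox(x) = [3.3243, -6.354, 1.6742, 3.403]
||prox(x)|| = 8.1122
Step 4: Proximal objective.
0.5*||prox-x||^2 = 1.6381
lambda*||prox|| = 14.6831
Total = 16.3211


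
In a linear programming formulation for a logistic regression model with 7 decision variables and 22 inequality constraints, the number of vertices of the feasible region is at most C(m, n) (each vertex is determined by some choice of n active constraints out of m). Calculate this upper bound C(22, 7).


Each vertex corresponds to some choice of n active constraints out of m, so the number of vertices is at most C(m, n) = m! / (n!(m-n)!).
m = 22, n = 7
Numerator: 22 * 21 * 20 * 19 * 18 * 17 * 16
Denominator: 7! = 5040
C(22, 7) = 170544


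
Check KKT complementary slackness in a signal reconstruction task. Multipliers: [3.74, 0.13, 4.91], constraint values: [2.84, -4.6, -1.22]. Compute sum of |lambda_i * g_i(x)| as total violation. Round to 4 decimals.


KKT complementary slackness check:
lambda_1 * g_1 = 3.74 * 2.84 = 10.6216
lambda_2 * g_2 = 0.13 * -4.6 = -0.598
lambda_3 * g_3 = 4.91 * -1.22 = -5.9902
Total violation = 10.6216 + 0.598 + 5.9902 = 17.2098


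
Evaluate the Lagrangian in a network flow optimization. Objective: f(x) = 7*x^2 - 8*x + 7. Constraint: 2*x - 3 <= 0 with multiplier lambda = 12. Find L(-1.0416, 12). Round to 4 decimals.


Step 1: Evaluate f(x).
f(-1.0416) = 7*(-1.0416)^2 - 8*(-1.0416) + 7 = 22.9273
Step 2: Evaluate g(x).
g(-1.0416) = 2*-1.0416 - 3 = -5.0832
Step 3: Compute Lagrangian.
L = 22.9273 + 12*-5.0832 = -38.0711


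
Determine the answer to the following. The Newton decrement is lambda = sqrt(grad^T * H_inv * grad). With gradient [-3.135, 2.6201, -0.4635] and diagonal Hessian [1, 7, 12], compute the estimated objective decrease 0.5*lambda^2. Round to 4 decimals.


Step 1: H is diagonal, so H^(-1) * g = [-3.135, 0.3743, -0.0386].
Step 2: g^T H^(-1) g = sum_i g_i^2 / H_ii
  = (-3.135)^2/1 + (2.6201)^2/7 + (-0.4635)^2/12
  = 9.8282 + 0.9807 + 0.0179 = 10.8268
Step 3: Objective decrease = 0.5 * g^T H^(-1) g = 5.4134


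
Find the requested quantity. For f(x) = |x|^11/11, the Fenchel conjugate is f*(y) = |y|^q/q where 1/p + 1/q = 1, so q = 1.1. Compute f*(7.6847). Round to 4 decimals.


The conjugate exponent q satisfies 1/p + 1/q = 1.
p = 11, so q = 11/(11 - 1) = 1.1
|y|^q = 7.6847^1.1 = 9.423
f*(7.6847) = 9.423 / 1.1 = 8.5664


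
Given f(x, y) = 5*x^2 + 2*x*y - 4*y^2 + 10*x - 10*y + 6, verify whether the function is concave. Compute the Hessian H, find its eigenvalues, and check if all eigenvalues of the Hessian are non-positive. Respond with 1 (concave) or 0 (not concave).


The Hessian of f(x,y) = 5*x^2 + 2*x*y - 4*y^2 + 10*x - 10*y + 6 is:
H = [[10, 2], [2, -8]]
Trace = 10 - 8 = 2
Determinant = 10*-8 - (2)^2 = -84
Discriminant = (2)^2 - 4*-84 = 340.0
Eigenvalues: lambda_1 = -8.2195, lambda_2 = 10.2195
The function is not concave.

0


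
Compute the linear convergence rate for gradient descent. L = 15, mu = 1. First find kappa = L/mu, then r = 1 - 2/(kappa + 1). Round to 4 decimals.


Step 1: Compute the condition number.
kappa = L/mu = 15/1 = 15.0
Step 2: Compute the convergence rate.
r = 1 - 2/(kappa + 1) = 1 - 2*mu/(L + mu) = (L - mu)/(L + mu) = 14/16 = 0.875


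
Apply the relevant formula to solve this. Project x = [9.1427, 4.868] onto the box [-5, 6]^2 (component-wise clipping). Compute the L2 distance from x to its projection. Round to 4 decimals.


Project each component onto [-5, 6].
clip(9.1427) = 6.0, clip(4.868) = 4.868
Projection = [6.0, 4.868]
Squared diffs: [9.8766, 0.0]
Distance = sqrt(9.8766) = 3.1427


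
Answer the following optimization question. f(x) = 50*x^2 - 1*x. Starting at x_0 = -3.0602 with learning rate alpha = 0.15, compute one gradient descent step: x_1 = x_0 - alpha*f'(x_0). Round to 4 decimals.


We compute the gradient at x_0 and apply the update.
f'(x) = 100*x - 1
f'(-3.0602) = 100*-3.0602 - 1 = -307.02
x_1 = -3.0602 - 0.15*-307.02 = 42.9928


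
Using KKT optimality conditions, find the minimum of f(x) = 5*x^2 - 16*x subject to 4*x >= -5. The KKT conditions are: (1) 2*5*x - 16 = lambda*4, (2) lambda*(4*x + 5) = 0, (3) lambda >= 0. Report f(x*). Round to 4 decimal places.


Step 1: Try lambda = 0 (constraint inactive).
Stationarity: 2*5*x - 16 = 0
x* = 16/(2*5) = 1.6
Check constraint: 4*1.6 = 6.4 >= -5 -- satisfied.
Step 2: Compute optimal value.
f(x*) = 5*1.6^2 - 16*1.6 = -12.8


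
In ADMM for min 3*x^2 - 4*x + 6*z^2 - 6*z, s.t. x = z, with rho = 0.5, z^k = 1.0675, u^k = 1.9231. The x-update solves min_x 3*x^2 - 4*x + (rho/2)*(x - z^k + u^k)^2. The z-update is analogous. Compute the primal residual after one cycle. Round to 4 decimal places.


ADMM iteration with rho = 0.5, z^k = 1.0675, u^k = 1.9231
Step 1: x-update.
Minimize 3*x^2 - 4*x + (0.5/2)*(x - 1.0675 + 1.9231)^2
FOC: (2*3 + 0.5)*x = 4 + 0.5*(1.0675 - 1.9231)
x^{k+1} = 0.5496
Step 2: z-update.
Minimize 6*z^2 - 6*z + (0.5/2)*(0.5496 - z + 1.9231)^2
FOC: (2*6 + 0.5)*z = 6 + 0.5*(0.5496 + 1.9231)
z^{k+1} = 0.5789
Step 3: u-update.
u^{k+1} = 1.9231 + 0.5496 - 0.5789 = 1.8938
Step 4: Primal residual = |0.5496 - 0.5789| = 0.0293


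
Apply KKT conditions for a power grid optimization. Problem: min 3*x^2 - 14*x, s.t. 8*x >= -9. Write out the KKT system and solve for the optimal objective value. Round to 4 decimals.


Step 1: Try lambda = 0 (constraint inactive).
Stationarity: 2*3*x - 14 = 0
x* = 14/(2*3) = 7/3 = 2.3333 (rounded; the exact value 7/3 is used below)
Check constraint: 8*2.3333 = 18.6664 >= -9 -- satisfied.
Step 2: Compute optimal value.
f(x*) = 3*(7/3)^2 - 14*(7/3) = -16.3333


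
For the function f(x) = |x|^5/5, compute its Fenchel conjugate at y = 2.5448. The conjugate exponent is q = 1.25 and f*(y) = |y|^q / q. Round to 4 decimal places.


The conjugate exponent q satisfies 1/p + 1/q = 1.
p = 5, so q = 5/(5 - 1) = 1.25
|y|^q = 2.5448^1.25 = 3.2142
f*(2.5448) = 3.2142 / 1.25 = 2.5713


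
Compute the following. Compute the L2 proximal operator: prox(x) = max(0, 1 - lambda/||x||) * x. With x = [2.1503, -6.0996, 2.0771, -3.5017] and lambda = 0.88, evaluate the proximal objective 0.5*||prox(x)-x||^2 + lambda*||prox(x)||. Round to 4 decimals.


Step 1: Compute ||x||.
||x|| = 7.6423
Step 2: Compute scaling factor.
scale = max(0, 1 - 0.88/7.6423) = 0.8849
Step 3: prox(x) = [1.9027, -5.3972, 1.8379, -3.0985]
||prox(x)|| = 6.7623
Step 4: Proximal objective.
0.5*||prox-x||^2 = 0.3872
lambda*||prox|| = 5.9508
Total = 6.338


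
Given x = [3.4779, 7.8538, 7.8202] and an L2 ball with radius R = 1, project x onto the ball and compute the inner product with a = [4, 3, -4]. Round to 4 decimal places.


Step 1: Compute ||x|| (intermediates to 6 decimals).
||x|| = sqrt(3.4779^2 + 7.8538^2 + 7.8202^2) = 11.616088
Step 2: Project.
Since ||x|| > R, scale = R/||x|| = 1/11.616088 = 0.086088, proj(x) = scale * x
proj(x) = [0.299405, 0.676118, 0.673225]
Step 3: Dot product.
a^T * proj(x) = 4*0.299405 + 3*0.676118 - 4*0.673225 = 0.5331


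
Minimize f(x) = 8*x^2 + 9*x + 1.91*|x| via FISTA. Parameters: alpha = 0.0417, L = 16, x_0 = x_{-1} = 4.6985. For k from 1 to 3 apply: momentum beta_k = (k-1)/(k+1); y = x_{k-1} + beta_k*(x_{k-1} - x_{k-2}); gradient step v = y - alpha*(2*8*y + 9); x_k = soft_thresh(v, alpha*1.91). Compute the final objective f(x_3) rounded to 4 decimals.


FISTA on f(x) = 8*x^2 + 9*x + 1.91*|x|
L = 16, alpha = 0.0417
Iteration 1: beta = 0.0, y = 4.6985 + 0.0*(4.6985 - 4.6985) = 4.6985
  grad(y) = 84.176, v = y - alpha*grad = 1.1884
  prox(v) = soft_thresh(1.1884, 0.0796) = 1.1087
Iteration 2: beta = 0.3333, y = 1.1087 + 0.3333*(1.1087 - 4.6985) = -0.0879
  grad(y) = 7.5939, v = y - alpha*grad = -0.4045
  prox(v) = soft_thresh(-0.4045, 0.0796) = -0.3249
Iteration 3: beta = 0.5, y = -0.3249 + 0.5*(-0.3249 - 1.1087) = -1.0417
  grad(y) = -7.6673, v = y - alpha*grad = -0.722
  prox(v) = soft_thresh(-0.722, 0.0796) = -0.6423
f(x_3) = 8*(-0.6423)^2 + 9*(-0.6423) + 1.91*|-0.6423| = -1.2534


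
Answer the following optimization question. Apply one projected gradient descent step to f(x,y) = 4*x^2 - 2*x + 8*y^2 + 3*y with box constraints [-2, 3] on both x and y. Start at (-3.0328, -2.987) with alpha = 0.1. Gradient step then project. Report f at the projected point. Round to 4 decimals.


Step 1: Compute gradient at (-3.0328, -2.987).
grad_x = 2*4*-3.0328 - 2 = -26.2624
grad_y = 2*8*-2.987 + 3 = -44.792
Step 2: Gradient step.
x_raw = -3.0328 - 0.1*-26.2624 = -0.4066
y_raw = -2.987 - 0.1*-44.792 = 1.4922
Step 3: Project onto [-2, 3].
x_proj = clip(-0.4066) = -0.4066
y_proj = clip(1.4922) = 1.4922
Step 4: Evaluate f.
f(-0.4066, 1.4922) = 23.7642


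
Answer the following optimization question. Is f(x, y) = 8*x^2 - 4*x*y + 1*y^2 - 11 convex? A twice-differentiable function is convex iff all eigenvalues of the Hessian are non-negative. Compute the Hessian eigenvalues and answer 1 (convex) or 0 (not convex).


The Hessian of f(x,y) = 8*x^2 - 4*x*y + 1*y^2 - 11 is:
H = [[16, -4], [-4, 2]]
Trace = 16 + 2 = 18
Determinant = 16*2 - (-4)^2 = 16
Discriminant = (18)^2 - 4*16 = 260.0
Eigenvalues: lambda_1 = 0.9377, lambda_2 = 17.0623
The function is convex.

1


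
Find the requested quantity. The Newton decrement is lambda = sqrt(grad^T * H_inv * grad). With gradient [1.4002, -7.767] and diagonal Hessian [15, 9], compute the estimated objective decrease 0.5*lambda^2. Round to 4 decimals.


Step 1: H is diagonal, so H^(-1) * g = [0.0933, -0.863].
Step 2: g^T H^(-1) g = sum_i g_i^2 / H_ii
  = (1.4002)^2/15 + (-7.767)^2/9
  = 0.1307 + 6.7029 = 6.8336
Step 3: Objective decrease = 0.5 * g^T H^(-1) g = 3.4168


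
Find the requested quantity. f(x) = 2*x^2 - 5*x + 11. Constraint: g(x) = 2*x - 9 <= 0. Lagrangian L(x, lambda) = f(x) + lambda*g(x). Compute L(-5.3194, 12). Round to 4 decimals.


Step 1: Evaluate f(x).
f(-5.3194) = 2*(-5.3194)^2 - 5*(-5.3194) + 11 = 94.189
Step 2: Evaluate g(x).
g(-5.3194) = 2*-5.3194 - 9 = -19.6388
Step 3: Compute Lagrangian.
L = 94.189 + 12*-19.6388 = -141.4766


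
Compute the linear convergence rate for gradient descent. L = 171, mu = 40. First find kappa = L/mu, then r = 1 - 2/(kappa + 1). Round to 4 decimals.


Step 1: Compute the condition number.
kappa = L/mu = 171/40 = 4.275
Step 2: Compute the convergence rate.
r = 1 - 2/(kappa + 1) = 1 - 2*mu/(L + mu) = (L - mu)/(L + mu) = 131/211 = 0.6209


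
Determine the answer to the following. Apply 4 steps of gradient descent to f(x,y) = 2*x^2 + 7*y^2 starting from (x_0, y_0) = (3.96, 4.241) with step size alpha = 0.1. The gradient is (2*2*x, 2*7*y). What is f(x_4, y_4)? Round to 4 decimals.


Gradient descent on f(x,y) = 2*x^2 + 7*y^2.
Starting point: (3.96, 4.241), alpha = 0.1
Step 1: grad_x = 2*2*3.96 = 15.84, grad_y = 2*7*4.241 = 59.374
  x_1 = 3.96 - 0.1*15.84 = 2.376
  y_1 = 4.241 - 0.1*59.374 = -1.6964
Step 2: grad_x = 2*2*2.376 = 9.504, grad_y = 2*7*-1.6964 = -23.7496
  x_2 = 2.376 - 0.1*9.504 = 1.4256
  y_2 = -1.6964 - 0.1*-23.7496 = 0.6786
Step 3: grad_x = 2*2*1.4256 = 5.7024, grad_y = 2*7*0.6786 = 9.4998
  x_3 = 1.4256 - 0.1*5.7024 = 0.8554
  y_3 = 0.6786 - 0.1*9.4998 = -0.2714
Step 4: grad_x = 2*2*0.8554 = 3.4214, grad_y = 2*7*-0.2714 = -3.7999
  x_4 = 0.8554 - 0.1*3.4214 = 0.5132
  y_4 = -0.2714 - 0.1*-3.7999 = 0.1086
f(0.5132, 0.1086) = 2*0.5132^2 + 7*0.1086^2 = 0.6093


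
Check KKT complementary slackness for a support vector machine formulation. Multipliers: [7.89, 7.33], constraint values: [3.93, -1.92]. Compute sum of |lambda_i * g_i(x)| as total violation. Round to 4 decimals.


KKT complementary slackness check:
lambda_1 * g_1 = 7.89 * 3.93 = 31.0077
lambda_2 * g_2 = 7.33 * -1.92 = -14.0736
Total violation = 31.0077 + 14.0736 = 45.0813


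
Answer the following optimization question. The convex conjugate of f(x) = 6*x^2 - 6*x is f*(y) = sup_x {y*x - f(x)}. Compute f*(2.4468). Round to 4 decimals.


f*(y) = sup_x {y*x - a*x^2 - b*x} = sup_x {(y-b)*x - a*x^2}
FOC: (y - b) - 2a*x = 0 => x* = (y - b)/(2a)
x* = (2.4468 + 6)/(2*6) = 0.7039
f*(2.4468) = (y-b)^2/(4a) = (2.4468 + 6)^2/(4*6)
= 71.3484/24 = 2.9729


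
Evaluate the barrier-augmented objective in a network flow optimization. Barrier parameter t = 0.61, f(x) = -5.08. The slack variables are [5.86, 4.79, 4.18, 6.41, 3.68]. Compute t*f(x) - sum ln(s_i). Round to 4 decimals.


Step 1: Compute log-barrier.
ln values: [1.7681, 1.5665, 1.4303, 1.8579, 1.3029]
phi = -(1.7681 + 1.5665 + 1.4303 + 1.8579 + 1.3029) = -7.9258
Step 2: Compute augmented objective.
t*f(x) = 0.61*-5.08 = -3.0988
Total = -3.0988 - 7.9258 = -11.0246


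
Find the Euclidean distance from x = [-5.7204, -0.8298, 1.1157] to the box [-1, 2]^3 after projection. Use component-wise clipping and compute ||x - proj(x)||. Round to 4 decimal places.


Project each component onto [-1, 2].
clip(-5.7204) = -1.0, clip(-0.8298) = -0.8298, clip(1.1157) = 1.1157
Projection = [-1.0, -0.8298, 1.1157]
Squared diffs: [22.2822, 0.0, 0.0]
Distance = sqrt(22.2822) = 4.7204


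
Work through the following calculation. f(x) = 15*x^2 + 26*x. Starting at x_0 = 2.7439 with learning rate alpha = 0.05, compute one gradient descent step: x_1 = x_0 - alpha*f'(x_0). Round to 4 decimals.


We compute the gradient at x_0 and apply the update.
f'(x) = 30*x + 26
f'(2.7439) = 30*2.7439 + 26 = 108.317
x_1 = 2.7439 - 0.05*108.317 = -2.672


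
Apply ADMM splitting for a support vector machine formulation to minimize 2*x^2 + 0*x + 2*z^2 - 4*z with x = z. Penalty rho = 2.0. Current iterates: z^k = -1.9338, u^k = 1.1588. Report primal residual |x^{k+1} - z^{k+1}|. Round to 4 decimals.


ADMM iteration with rho = 2.0, z^k = -1.9338, u^k = 1.1588
Step 1: x-update.
Minimize 2*x^2 + 0*x + (2.0/2)*(x + 1.9338 + 1.1588)^2
FOC: (2*2 + 2.0)*x = 0 + 2.0*(-1.9338 - 1.1588)
x^{k+1} = -1.0309
Step 2: z-update.
Minimize 2*z^2 - 4*z + (2.0/2)*(-1.0309 - z + 1.1588)^2
FOC: (2*2 + 2.0)*z = 4 + 2.0*(-1.0309 + 1.1588)
z^{k+1} = 0.7093
Step 3: u-update.
u^{k+1} = 1.1588 - 1.0309 - 0.7093 = -0.5814
Step 4: Primal residual = |-1.0309 - 0.7093| = 1.7402


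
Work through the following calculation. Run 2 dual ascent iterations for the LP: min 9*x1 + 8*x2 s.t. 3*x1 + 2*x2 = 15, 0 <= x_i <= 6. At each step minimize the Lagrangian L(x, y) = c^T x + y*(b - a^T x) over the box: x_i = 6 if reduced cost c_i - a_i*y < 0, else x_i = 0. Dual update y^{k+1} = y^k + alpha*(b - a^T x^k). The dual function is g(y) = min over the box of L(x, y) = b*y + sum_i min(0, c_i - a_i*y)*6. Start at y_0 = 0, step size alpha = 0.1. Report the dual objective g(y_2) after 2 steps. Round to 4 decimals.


Dual ascent for LP: min 9*x1 + 8*x2, 3*x1 + 2*x2 = 15, 0 <= x_i <= 6
Step 1: y^k = 0.0, reduced costs: (9.0, 8.0)
  x^k = (0.0, 0.0), subgradient = b - a^T x = 15.0
  y^{k+1} = 0.0 + 0.1*15.0 = 1.5
Step 2: y^k = 1.5, reduced costs: (4.5, 5.0)
  x^k = (0.0, 0.0), subgradient = b - a^T x = 15.0
  y^{k+1} = 1.5 + 0.1*15.0 = 3.0
Dual objective at y_2 = 3.0: reduced costs (0.0, 2.0), box minimizer x = (0.0, 0.0)
g(y_2) = b*y + (c1 - a1*y)*x1 + (c2 - a2*y)*x2 = 15*3.0 + 0.0*0.0 + 2.0*0.0 = 45.0 + 0.0 + 0.0 = 45.0


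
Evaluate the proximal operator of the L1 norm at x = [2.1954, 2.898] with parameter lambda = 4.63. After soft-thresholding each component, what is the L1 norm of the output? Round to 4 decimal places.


Soft-thresholding with lambda = 4.63:
prox(2.1954) = sign(2.1954)*max(|2.1954| - 4.63, 0) = 0.0
prox(2.898) = sign(2.898)*max(|2.898| - 4.63, 0) = 0.0
prox(x) = [0.0, 0.0]
||prox(x)||_1 = 0.0 + 0.0 = 0.0


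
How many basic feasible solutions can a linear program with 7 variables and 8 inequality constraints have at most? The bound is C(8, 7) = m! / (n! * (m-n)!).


Each vertex corresponds to some choice of n active constraints out of m, so the number of vertices is at most C(m, n) = m! / (n!(m-n)!).
m = 8, n = 7
Numerator: 8 * 7 * 6 * 5 * 4 * 3 * 2
Denominator: 7! = 5040
C(8, 7) = 8


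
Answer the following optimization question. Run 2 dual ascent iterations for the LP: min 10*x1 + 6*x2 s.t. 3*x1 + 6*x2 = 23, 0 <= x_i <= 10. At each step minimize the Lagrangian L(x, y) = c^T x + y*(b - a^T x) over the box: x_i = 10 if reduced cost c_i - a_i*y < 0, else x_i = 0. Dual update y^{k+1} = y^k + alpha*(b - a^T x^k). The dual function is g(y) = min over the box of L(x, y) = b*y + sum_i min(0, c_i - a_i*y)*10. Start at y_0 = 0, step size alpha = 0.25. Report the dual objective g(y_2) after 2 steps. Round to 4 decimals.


Dual ascent for LP: min 10*x1 + 6*x2, 3*x1 + 6*x2 = 23, 0 <= x_i <= 10
Step 1: y^k = 0.0, reduced costs: (10.0, 6.0)
  x^k = (0.0, 0.0), subgradient = b - a^T x = 23.0
  y^{k+1} = 0.0 + 0.25*23.0 = 5.75
Step 2: y^k = 5.75, reduced costs: (-7.25, -28.5)
  x^k = (10.0, 10.0), subgradient = b - a^T x = -67.0
  y^{k+1} = 5.75 + 0.25*-67.0 = -11.0
Dual objective at y_2 = -11.0: reduced costs (43.0, 72.0), box minimizer x = (0.0, 0.0)
g(y_2) = b*y + (c1 - a1*y)*x1 + (c2 - a2*y)*x2 = 23*(-11.0) + 43.0*0.0 + 72.0*0.0 = -253.0 + 0.0 + 0.0 = -253.0


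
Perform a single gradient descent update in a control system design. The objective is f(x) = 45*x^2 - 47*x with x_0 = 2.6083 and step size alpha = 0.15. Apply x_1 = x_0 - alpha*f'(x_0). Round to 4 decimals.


We compute the gradient at x_0 and apply the update.
f'(x) = 90*x - 47
f'(2.6083) = 90*2.6083 - 47 = 187.747
x_1 = 2.6083 - 0.15*187.747 = -25.5538


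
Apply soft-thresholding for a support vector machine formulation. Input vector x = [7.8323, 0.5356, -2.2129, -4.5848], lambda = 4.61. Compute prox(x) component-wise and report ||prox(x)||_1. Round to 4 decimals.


Soft-thresholding with lambda = 4.61:
prox(7.8323) = sign(7.8323)*max(|7.8323| - 4.61, 0) = 3.2223
prox(0.5356) = sign(0.5356)*max(|0.5356| - 4.61, 0) = 0.0
prox(-2.2129) = sign(-2.2129)*max(|-2.2129| - 4.61, 0) = 0.0
prox(-4.5848) = sign(-4.5848)*max(|-4.5848| - 4.61, 0) = 0.0
prox(x) = [3.2223, 0.0, 0.0, 0.0]
||prox(x)||_1 = 3.2223 + 0.0 + 0.0 + 0.0 = 3.2223


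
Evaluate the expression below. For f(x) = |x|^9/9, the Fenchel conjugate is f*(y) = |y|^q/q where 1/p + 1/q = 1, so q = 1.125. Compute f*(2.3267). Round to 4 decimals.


The conjugate exponent q satisfies 1/p + 1/q = 1.
p = 9, so q = 9/(9 - 1) = 1.125
|y|^q = 2.3267^1.125 = 2.5857
f*(2.3267) = 2.5857 / 1.125 = 2.2984


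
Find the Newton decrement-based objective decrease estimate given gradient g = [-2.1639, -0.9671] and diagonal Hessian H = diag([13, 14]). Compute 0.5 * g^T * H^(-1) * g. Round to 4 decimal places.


Step 1: H is diagonal, so H^(-1) * g = [-0.1665, -0.0691].
Step 2: g^T H^(-1) g = sum_i g_i^2 / H_ii
  = (-2.1639)^2/13 + (-0.9671)^2/14
  = 0.3602 + 0.0668 = 0.427
Step 3: Objective decrease = 0.5 * g^T H^(-1) g = 0.2135


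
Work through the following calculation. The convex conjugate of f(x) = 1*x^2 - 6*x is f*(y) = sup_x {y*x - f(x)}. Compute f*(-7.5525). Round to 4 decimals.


f*(y) = sup_x {y*x - a*x^2 - b*x} = sup_x {(y-b)*x - a*x^2}
FOC: (y - b) - 2a*x = 0 => x* = (y - b)/(2a)
x* = (-7.5525 + 6)/(2*1) = -0.7763
f*(-7.5525) = (y-b)^2/(4a) = (-7.5525 + 6)^2/(4*1)
= 2.4103/4 = 0.6026


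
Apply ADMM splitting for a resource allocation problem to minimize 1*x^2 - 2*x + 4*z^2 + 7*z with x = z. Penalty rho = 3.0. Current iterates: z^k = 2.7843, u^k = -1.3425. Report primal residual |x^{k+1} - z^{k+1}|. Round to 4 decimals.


ADMM iteration with rho = 3.0, z^k = 2.7843, u^k = -1.3425
Step 1: x-update.
Minimize 1*x^2 - 2*x + (3.0/2)*(x - 2.7843 - 1.3425)^2
FOC: (2*1 + 3.0)*x = 2 + 3.0*(2.7843 + 1.3425)
x^{k+1} = 2.8761
Step 2: z-update.
Minimize 4*z^2 + 7*z + (3.0/2)*(2.8761 - z - 1.3425)^2
FOC: (2*4 + 3.0)*z = -7 + 3.0*(2.8761 - 1.3425)
z^{k+1} = -0.2181
Step 3: u-update.
u^{k+1} = -1.3425 + 2.8761 + 0.2181 = 1.7517
Step 4: Primal residual = |2.8761 + 0.2181| = 3.0942


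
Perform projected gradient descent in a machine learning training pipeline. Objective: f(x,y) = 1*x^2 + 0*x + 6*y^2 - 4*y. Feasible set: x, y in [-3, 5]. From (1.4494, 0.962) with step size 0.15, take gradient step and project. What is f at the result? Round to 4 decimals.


Step 1: Compute gradient at (1.4494, 0.962).
grad_x = 2*1*1.4494 + 0 = 2.8988
grad_y = 2*6*0.962 - 4 = 7.544
Step 2: Gradient step.
x_raw = 1.4494 - 0.15*2.8988 = 1.0146
y_raw = 0.962 - 0.15*7.544 = -0.1696
Step 3: Project onto [-3, 5].
x_proj = clip(1.0146) = 1.0146
y_proj = clip(-0.1696) = -0.1696
Step 4: Evaluate f.
f(1.0146, -0.1696) = 1.8804


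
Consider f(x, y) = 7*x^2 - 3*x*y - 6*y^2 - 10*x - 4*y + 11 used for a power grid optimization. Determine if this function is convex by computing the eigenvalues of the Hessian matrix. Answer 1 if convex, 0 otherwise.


The Hessian of f(x,y) = 7*x^2 - 3*x*y - 6*y^2 - 10*x - 4*y + 11 is:
H = [[14, -3], [-3, -12]]
Trace = 14 - 12 = 2
Determinant = 14*-12 - (-3)^2 = -177
Discriminant = (2)^2 - 4*-177 = 712.0
Eigenvalues: lambda_1 = -12.3417, lambda_2 = 14.3417
The function is not convex.

0


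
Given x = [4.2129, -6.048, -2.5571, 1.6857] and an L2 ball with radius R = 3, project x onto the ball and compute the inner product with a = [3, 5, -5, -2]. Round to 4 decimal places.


Step 1: Compute ||x|| (intermediates to 6 decimals).
||x|| = sqrt(4.2129^2 + (-6.048)^2 + (-2.5571)^2 + 1.6857^2) = 7.981677
Step 2: Project.
Since ||x|| > R, scale = R/||x|| = 3/7.981677 = 0.375861, proj(x) = scale * x
proj(x) = [1.583465, -2.273207, -0.961114, 0.633589]
Step 3: Dot product.
a^T * proj(x) = 3*1.583465 + 5*(-2.273207) - 5*(-0.961114) - 2*0.633589 = -3.0772


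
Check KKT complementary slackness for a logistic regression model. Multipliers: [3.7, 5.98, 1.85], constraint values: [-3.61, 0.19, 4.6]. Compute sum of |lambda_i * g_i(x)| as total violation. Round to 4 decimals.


KKT complementary slackness check:
lambda_1 * g_1 = 3.7 * -3.61 = -13.357
lambda_2 * g_2 = 5.98 * 0.19 = 1.1362
lambda_3 * g_3 = 1.85 * 4.6 = 8.51
Total violation = 13.357 + 1.1362 + 8.51 = 23.0032


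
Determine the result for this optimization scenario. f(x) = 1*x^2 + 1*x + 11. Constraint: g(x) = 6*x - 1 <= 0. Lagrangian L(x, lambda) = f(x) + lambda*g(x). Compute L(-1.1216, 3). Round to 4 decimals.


Step 1: Evaluate f(x).
f(-1.1216) = 1*(-1.1216)^2 + 1*(-1.1216) + 11 = 11.1364
Step 2: Evaluate g(x).
g(-1.1216) = 6*-1.1216 - 1 = -7.7296
Step 3: Compute Lagrangian.
L = 11.1364 + 3*-7.7296 = -12.0524


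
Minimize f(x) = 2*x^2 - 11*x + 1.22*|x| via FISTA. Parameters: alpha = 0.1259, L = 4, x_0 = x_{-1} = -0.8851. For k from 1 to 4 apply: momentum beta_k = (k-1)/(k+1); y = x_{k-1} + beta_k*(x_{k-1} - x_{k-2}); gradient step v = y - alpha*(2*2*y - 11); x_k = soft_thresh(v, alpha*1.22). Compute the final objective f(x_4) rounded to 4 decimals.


FISTA on f(x) = 2*x^2 - 11*x + 1.22*|x|
L = 4, alpha = 0.1259
Iteration 1: beta = 0.0, y = -0.8851 + 0.0*(-0.8851 + 0.8851) = -0.8851
  grad(y) = -14.5404, v = y - alpha*grad = 0.9455
  prox(v) = soft_thresh(0.9455, 0.1536) = 0.7919
Iteration 2: beta = 0.3333, y = 0.7919 + 0.3333*(0.7919 + 0.8851) = 1.351
  grad(y) = -5.5962, v = y - alpha*grad = 2.0555
  prox(v) = soft_thresh(2.0555, 0.1536) = 1.9019
Iteration 3: beta = 0.5, y = 1.9019 + 0.5*(1.9019 - 0.7919) = 2.4569
  grad(y) = -1.1724, v = y - alpha*grad = 2.6045
  prox(v) = soft_thresh(2.6045, 0.1536) = 2.4509
Iteration 4: beta = 0.6, y = 2.4509 + 0.6*(2.4509 - 1.9019) = 2.7803
  grad(y) = 0.1212, v = y - alpha*grad = 2.765
  prox(v) = soft_thresh(2.765, 0.1536) = 2.6114
f(x_4) = 2*2.6114^2 - 11*2.6114 + 1.22*|2.6114| = -11.9006


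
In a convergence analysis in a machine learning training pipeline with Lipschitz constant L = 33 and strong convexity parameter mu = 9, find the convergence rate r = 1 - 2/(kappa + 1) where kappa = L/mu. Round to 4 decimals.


Step 1: Compute the condition number.
kappa = L/mu = 33/9 = 3.6667
Step 2: Compute the convergence rate.
r = 1 - 2/(kappa + 1) = 1 - 2*mu/(L + mu) = (L - mu)/(L + mu) = 24/42 = 0.5714


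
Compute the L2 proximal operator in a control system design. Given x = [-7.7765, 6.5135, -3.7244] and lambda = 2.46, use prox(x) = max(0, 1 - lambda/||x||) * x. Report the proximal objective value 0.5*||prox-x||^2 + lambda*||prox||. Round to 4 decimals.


Step 1: Compute ||x||.
||x|| = 10.8061
Step 2: Compute scaling factor.
scale = max(0, 1 - 2.46/10.8061) = 0.7723
Step 3: prox(x) = [-6.0062, 5.0307, -2.8765]
||prox(x)|| = 8.3461
Step 4: Proximal objective.
0.5*||prox-x||^2 = 3.0258
lambda*||prox|| = 20.5314
Total = 23.5571


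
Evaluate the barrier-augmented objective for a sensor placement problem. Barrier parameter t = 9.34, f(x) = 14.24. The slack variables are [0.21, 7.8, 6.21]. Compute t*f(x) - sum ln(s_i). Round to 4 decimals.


Step 1: Compute log-barrier.
ln values: [-1.5606, 2.0541, 1.8262]
phi = -(-1.5606 + 2.0541 + 1.8262) = -2.3196
Step 2: Compute augmented objective.
t*f(x) = 9.34*14.24 = 133.0016
Total = 133.0016 - 2.3196 = 130.682


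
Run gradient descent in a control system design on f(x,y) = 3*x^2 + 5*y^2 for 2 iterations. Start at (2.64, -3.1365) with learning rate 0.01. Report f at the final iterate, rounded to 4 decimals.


Gradient descent on f(x,y) = 3*x^2 + 5*y^2.
Starting point: (2.64, -3.1365), alpha = 0.01
Step 1: grad_x = 2*3*2.64 = 15.84, grad_y = 2*5*-3.1365 = -31.365
  x_1 = 2.64 - 0.01*15.84 = 2.4816
  y_1 = -3.1365 - 0.01*-31.365 = -2.8229
Step 2: grad_x = 2*3*2.4816 = 14.8896, grad_y = 2*5*-2.8229 = -28.2285
  x_2 = 2.4816 - 0.01*14.8896 = 2.3327
  y_2 = -2.8229 - 0.01*-28.2285 = -2.5406
f(2.3327, -2.5406) = 3*2.3327^2 + 5*(-2.5406)^2 = 48.5969


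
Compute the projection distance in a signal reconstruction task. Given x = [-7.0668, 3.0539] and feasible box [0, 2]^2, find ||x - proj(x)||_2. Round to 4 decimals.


Project each component onto [0, 2].
clip(-7.0668) = 0.0, clip(3.0539) = 2.0
Projection = [0.0, 2.0]
Squared diffs: [49.9397, 1.1107]
Distance = sqrt(51.0504) = 7.145


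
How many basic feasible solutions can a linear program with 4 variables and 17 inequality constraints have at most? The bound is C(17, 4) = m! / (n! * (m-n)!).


Each vertex corresponds to some choice of n active constraints out of m, so the number of vertices is at most C(m, n) = m! / (n!(m-n)!).
m = 17, n = 4
Numerator: 17 * 16 * 15 * 14
Denominator: 4! = 24
C(17, 4) = 2380


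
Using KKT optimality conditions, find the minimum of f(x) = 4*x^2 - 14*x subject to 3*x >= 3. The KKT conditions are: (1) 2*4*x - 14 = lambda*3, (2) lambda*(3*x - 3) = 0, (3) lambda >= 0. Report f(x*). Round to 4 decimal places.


Step 1: Try lambda = 0 (constraint inactive).
Stationarity: 2*4*x - 14 = 0
x* = 14/(2*4) = 1.75
Check constraint: 3*1.75 = 5.25 >= 3 -- satisfied.
Step 2: Compute optimal value.
f(x*) = 4*1.75^2 - 14*1.75 = -12.25


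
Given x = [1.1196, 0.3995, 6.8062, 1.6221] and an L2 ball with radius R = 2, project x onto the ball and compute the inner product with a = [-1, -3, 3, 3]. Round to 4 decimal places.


Step 1: Compute ||x|| (intermediates to 6 decimals).
||x|| = sqrt(1.1196^2 + 0.3995^2 + 6.8062^2 + 1.6221^2) = 7.097089
Step 2: Project.
Since ||x|| > R, scale = R/||x|| = 2/7.097089 = 0.281806, proj(x) = scale * x
proj(x) = [0.31551, 0.112581, 1.918028, 0.457118]
Step 3: Dot product.
a^T * proj(x) = -1*0.31551 - 3*0.112581 + 3*1.918028 + 3*0.457118 = 6.4722


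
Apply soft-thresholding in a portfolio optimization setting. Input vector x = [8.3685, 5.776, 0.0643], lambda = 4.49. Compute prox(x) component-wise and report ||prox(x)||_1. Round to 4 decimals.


Soft-thresholding with lambda = 4.49:
prox(8.3685) = sign(8.3685)*max(|8.3685| - 4.49, 0) = 3.8785
prox(5.776) = sign(5.776)*max(|5.776| - 4.49, 0) = 1.286
prox(0.0643) = sign(0.0643)*max(|0.0643| - 4.49, 0) = 0.0
prox(x) = [3.8785, 1.286, 0.0]
||prox(x)||_1 = 3.8785 + 1.286 + 0.0 = 5.1645


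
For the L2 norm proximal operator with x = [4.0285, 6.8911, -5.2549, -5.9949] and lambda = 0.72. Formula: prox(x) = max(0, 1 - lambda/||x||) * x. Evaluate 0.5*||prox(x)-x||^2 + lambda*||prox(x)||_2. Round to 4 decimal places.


Step 1: Compute ||x||.
||x|| = 11.2814
Step 2: Compute scaling factor.
scale = max(0, 1 - 0.72/11.2814) = 0.9362
Step 3: prox(x) = [3.7714, 6.4513, -4.9195, -5.6123]
||prox(x)|| = 10.5614
Step 4: Proximal objective.
0.5*||prox-x||^2 = 0.2592
lambda*||prox|| = 7.6042
Total = 7.8634


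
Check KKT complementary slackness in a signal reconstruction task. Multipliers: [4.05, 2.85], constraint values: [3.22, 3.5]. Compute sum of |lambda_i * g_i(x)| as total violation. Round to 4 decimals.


KKT complementary slackness check:
lambda_1 * g_1 = 4.05 * 3.22 = 13.041
lambda_2 * g_2 = 2.85 * 3.5 = 9.975
Total violation = 13.041 + 9.975 = 23.016


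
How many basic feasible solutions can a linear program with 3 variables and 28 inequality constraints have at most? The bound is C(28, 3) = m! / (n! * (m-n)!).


Each vertex corresponds to some choice of n active constraints out of m, so the number of vertices is at most C(m, n) = m! / (n!(m-n)!).
m = 28, n = 3
Numerator: 28 * 27 * 26
Denominator: 3! = 6
C(28, 3) = 3276


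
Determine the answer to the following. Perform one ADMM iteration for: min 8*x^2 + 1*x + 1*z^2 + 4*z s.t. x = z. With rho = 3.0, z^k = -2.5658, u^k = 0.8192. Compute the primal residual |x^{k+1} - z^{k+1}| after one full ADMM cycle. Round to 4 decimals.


ADMM iteration with rho = 3.0, z^k = -2.5658, u^k = 0.8192
Step 1: x-update.
Minimize 8*x^2 + 1*x + (3.0/2)*(x + 2.5658 + 0.8192)^2
FOC: (2*8 + 3.0)*x = -1 + 3.0*(-2.5658 - 0.8192)
x^{k+1} = -0.5871
Step 2: z-update.
Minimize 1*z^2 + 4*z + (3.0/2)*(-0.5871 - z + 0.8192)^2
FOC: (2*1 + 3.0)*z = -4 + 3.0*(-0.5871 + 0.8192)
z^{k+1} = -0.6607
Step 3: u-update.
u^{k+1} = 0.8192 - 0.5871 + 0.6607 = 0.8928
Step 4: Primal residual = |-0.5871 + 0.6607| = 0.0736


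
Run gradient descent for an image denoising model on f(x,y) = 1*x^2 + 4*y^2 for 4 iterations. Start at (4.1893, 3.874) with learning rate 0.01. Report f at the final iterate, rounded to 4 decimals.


Gradient descent on f(x,y) = 1*x^2 + 4*y^2.
Starting point: (4.1893, 3.874), alpha = 0.01
Step 1: grad_x = 2*1*4.1893 = 8.3786, grad_y = 2*4*3.874 = 30.992
  x_1 = 4.1893 - 0.01*8.3786 = 4.1055
  y_1 = 3.874 - 0.01*30.992 = 3.5641
Step 2: grad_x = 2*1*4.1055 = 8.211, grad_y = 2*4*3.5641 = 28.5126
  x_2 = 4.1055 - 0.01*8.211 = 4.0234
  y_2 = 3.5641 - 0.01*28.5126 = 3.279
Step 3: grad_x = 2*1*4.0234 = 8.0468, grad_y = 2*4*3.279 = 26.2316
  x_3 = 4.0234 - 0.01*8.0468 = 3.9429
  y_3 = 3.279 - 0.01*26.2316 = 3.0166
Step 4: grad_x = 2*1*3.9429 = 7.8859, grad_y = 2*4*3.0166 = 24.1331
  x_4 = 3.9429 - 0.01*7.8859 = 3.8641
  y_4 = 3.0166 - 0.01*24.1331 = 2.7753
f(3.8641, 2.7753) = 1*3.8641^2 + 4*2.7753^2 = 45.7404


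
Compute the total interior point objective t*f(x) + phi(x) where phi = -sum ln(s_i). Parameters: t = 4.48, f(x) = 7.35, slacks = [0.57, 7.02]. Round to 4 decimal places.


Step 1: Compute log-barrier.
ln values: [-0.5621, 1.9488]
phi = -(-0.5621 + 1.9488) = -1.3866
Step 2: Compute augmented objective.
t*f(x) = 4.48*7.35 = 32.928
Total = 32.928 - 1.3866 = 31.5414


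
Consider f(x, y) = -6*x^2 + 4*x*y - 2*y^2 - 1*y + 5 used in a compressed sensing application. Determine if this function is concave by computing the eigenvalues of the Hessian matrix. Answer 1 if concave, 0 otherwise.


The Hessian of f(x,y) = -6*x^2 + 4*x*y - 2*y^2 - 1*y + 5 is:
H = [[-12, 4], [4, -4]]
Trace = -12 - 4 = -16
Determinant = -12*-4 - (4)^2 = 32
Discriminant = (-16)^2 - 4*32 = 128.0
Eigenvalues: lambda_1 = -13.6569, lambda_2 = -2.3431
The function is concave.

1


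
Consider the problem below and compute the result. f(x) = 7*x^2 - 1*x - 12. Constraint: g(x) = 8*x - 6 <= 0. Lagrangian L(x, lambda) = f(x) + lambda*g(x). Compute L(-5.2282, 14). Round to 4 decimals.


Step 1: Evaluate f(x).
f(-5.2282) = 7*(-5.2282)^2 - 1*(-5.2282) - 12 = 184.5667
Step 2: Evaluate g(x).
g(-5.2282) = 8*-5.2282 - 6 = -47.8256
Step 3: Compute Lagrangian.
L = 184.5667 + 14*-47.8256 = -484.9917


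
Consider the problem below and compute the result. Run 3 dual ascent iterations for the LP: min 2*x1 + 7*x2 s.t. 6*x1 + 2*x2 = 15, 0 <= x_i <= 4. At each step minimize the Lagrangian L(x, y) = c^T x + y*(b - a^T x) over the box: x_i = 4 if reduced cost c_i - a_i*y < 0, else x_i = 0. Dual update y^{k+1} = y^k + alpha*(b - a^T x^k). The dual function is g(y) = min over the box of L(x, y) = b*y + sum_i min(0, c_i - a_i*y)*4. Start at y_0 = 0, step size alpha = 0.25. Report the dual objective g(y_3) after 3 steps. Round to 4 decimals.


Dual ascent for LP: min 2*x1 + 7*x2, 6*x1 + 2*x2 = 15, 0 <= x_i <= 4
Step 1: y^k = 0.0, reduced costs: (2.0, 7.0)
  x^k = (0.0, 0.0), subgradient = b - a^T x = 15.0
  y^{k+1} = 0.0 + 0.25*15.0 = 3.75
Step 2: y^k = 3.75, reduced costs: (-20.5, -0.5)
  x^k = (4.0, 4.0), subgradient = b - a^T x = -17.0
  y^{k+1} = 3.75 + 0.25*-17.0 = -0.5
Step 3: y^k = -0.5, reduced costs: (5.0, 8.0)
  x^k = (0.0, 0.0), subgradient = b - a^T x = 15.0
  y^{k+1} = -0.5 + 0.25*15.0 = 3.25
Dual objective at y_3 = 3.25: reduced costs (-17.5, 0.5), box minimizer x = (4.0, 0.0)
g(y_3) = b*y + (c1 - a1*y)*x1 + (c2 - a2*y)*x2 = 15*3.25 + (-17.5)*4.0 + 0.5*0.0 = 48.75 - 70.0 + 0.0 = -21.25


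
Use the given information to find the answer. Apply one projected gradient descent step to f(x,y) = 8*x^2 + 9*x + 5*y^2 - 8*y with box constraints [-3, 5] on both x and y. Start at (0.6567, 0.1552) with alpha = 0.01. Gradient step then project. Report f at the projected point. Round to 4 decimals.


Step 1: Compute gradient at (0.6567, 0.1552).
grad_x = 2*8*0.6567 + 9 = 19.5072
grad_y = 2*5*0.1552 - 8 = -6.448
Step 2: Gradient step.
x_raw = 0.6567 - 0.01*19.5072 = 0.4616
y_raw = 0.1552 - 0.01*-6.448 = 0.2197
Step 3: Project onto [-3, 5].
x_proj = clip(0.4616) = 0.4616
y_proj = clip(0.2197) = 0.2197
Step 4: Evaluate f.
f(0.4616, 0.2197) = 4.3433


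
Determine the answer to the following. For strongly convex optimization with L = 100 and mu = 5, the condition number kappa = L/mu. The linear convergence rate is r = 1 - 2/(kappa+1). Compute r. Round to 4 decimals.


Step 1: Compute the condition number.
kappa = L/mu = 100/5 = 20.0
Step 2: Compute the convergence rate.
r = 1 - 2/(kappa + 1) = 1 - 2*mu/(L + mu) = (L - mu)/(L + mu) = 95/105 = 0.9048


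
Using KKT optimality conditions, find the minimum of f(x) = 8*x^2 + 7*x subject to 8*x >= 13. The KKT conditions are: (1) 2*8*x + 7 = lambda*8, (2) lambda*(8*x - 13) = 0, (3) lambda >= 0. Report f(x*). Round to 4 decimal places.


Step 1: Try lambda = 0 (constraint inactive).
x_unc = -7/(2*8) = -0.4375
Check: 8*-0.4375 = -3.5 < 13 -- violated!
Step 2: Constraint must be active: 8*x = 13
x* = 13/8 = 1.625
lambda = (2*8*1.625 + 7)/8 = 4.125
Step 3: Compute optimal value.
f(x*) = 8*1.625^2 + 7*1.625 = 32.5
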